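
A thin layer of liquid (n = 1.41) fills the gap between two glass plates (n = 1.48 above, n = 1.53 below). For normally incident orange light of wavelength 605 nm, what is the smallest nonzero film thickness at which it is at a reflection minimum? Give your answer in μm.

Top surface (1.48 → 1.41): reflection off a lower-index medium gives no phase shift.
At the lower boundary (n = 1.41 to n = 1.53) the reflected ray undergoes a half-wave phase shift.
Exactly one π shift → a net half-wave offset.
So the condition for destructive reflection is 2 n t = m λ.
The smallest nonzero thickness corresponds to m = 1: t = m λ / (2 n) = 1.00 × 605 / (2 × 1.41) = 215 nm.

0.215 μm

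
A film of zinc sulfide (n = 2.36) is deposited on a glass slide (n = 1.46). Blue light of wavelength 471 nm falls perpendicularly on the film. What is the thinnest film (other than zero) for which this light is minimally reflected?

99.8 nm

Ray reflecting at the top interface goes from n = 1.0 toward n = 2.36: a half-wave phase shift.
At the lower boundary (n = 2.36 to n = 1.46) the reflected ray undergoes no phase shift.
The two reflections differ by half a wavelength.
For dark reflection here: 2 n t = m λ.
Minimum nonzero at m = 1: t = λ / (2 n) = 471 / (2 × 2.36) = 99.8 nm.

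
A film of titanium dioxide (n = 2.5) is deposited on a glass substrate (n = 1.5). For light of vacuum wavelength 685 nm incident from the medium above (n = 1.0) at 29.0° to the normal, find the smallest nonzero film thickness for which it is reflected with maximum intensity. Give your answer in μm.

Ray reflecting at the top interface goes from n = 1.0 toward n = 2.5: a half-wave phase shift.
Bottom surface (2.5 → 1.5): reflection off a lower-index medium gives no phase shift.
Net: one phase inversion between the two reflected rays.
So the condition for constructive reflection is 2 n t cos θ_r = (m + ½) λ.
Snell's law: 1.0 sin 29.0° = 2.5 sin θ_r → sin θ_r = 0.194, cos θ_r = 0.981.
Minimum at m = 0: t = λ / (4 n cos θ_r) = 685 / (4 × 2.5 × 0.981) = 69.8 nm.

0.0698 μm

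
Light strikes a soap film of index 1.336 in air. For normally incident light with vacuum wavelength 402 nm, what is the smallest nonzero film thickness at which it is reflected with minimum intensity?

150 nm

Ray reflecting at the top interface goes from n = 1.0 toward n = 1.336: a half-wave phase shift.
Bottom surface (1.336 → 1.0): reflection off a lower-index medium gives no phase shift.
Net: one phase inversion between the two reflected rays.
So the condition for destructive reflection is 2 n t = m λ.
The smallest nonzero thickness corresponds to m = 1: t = m λ / (2 n) = 1.00 × 402 / (2 × 1.336) = 150 nm.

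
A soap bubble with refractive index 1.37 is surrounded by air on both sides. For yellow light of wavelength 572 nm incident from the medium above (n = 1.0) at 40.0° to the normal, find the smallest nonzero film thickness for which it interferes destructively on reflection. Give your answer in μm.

Top surface (1.0 → 1.37): reflection off a higher-index medium gives a half-wave phase shift.
Ray reflecting at the bottom interface goes from n = 1.37 toward n = 1.0: no phase shift.
The two reflections differ by half a wavelength.
With one net inversion, destructive interference in reflection requires 2 n t cos θ_r = m λ.
Snell's law: 1.0 sin 40.0° = 1.37 sin θ_r → sin θ_r = 0.469, cos θ_r = 0.883.
Minimum nonzero at m = 1: t = λ / (2 n cos θ_r) = 572 / (2 × 1.37 × 0.883) = 236 nm.

0.236 μm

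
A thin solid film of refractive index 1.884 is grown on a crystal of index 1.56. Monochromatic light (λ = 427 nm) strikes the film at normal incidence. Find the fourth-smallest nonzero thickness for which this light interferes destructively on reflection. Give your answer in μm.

Ray reflecting at the top interface goes from n = 1.0 toward n = 1.884: a half-wave phase shift.
Ray reflecting at the bottom interface goes from n = 1.884 toward n = 1.56: no phase shift.
Net: one phase inversion between the two reflected rays.
So the condition for destructive reflection is 2 n t = m λ.
The fourth-smallest nonzero thickness corresponds to m = 4: t = m λ / (2 n) = 4.00 × 427 / (2 × 1.884) = 453 nm.

0.453 μm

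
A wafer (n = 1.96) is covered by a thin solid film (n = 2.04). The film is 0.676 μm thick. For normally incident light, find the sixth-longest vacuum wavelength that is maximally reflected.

Top surface (1.0 → 2.04): reflection off a higher-index medium gives a half-wave phase shift.
Ray reflecting at the bottom interface goes from n = 2.04 toward n = 1.96: no phase shift.
Exactly one π shift → a net half-wave offset.
So the condition for constructive reflection is 2 n t = (m + ½) λ.
λ = 2 n t / (m + ½). The sixth-longest wavelength is m = 5: λ = 2 × 2.04 × 676 / 5.50 = 501 nm.

501 nm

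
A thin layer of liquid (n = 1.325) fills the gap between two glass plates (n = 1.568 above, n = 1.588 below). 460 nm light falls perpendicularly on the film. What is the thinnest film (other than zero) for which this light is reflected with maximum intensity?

86.8 nm

At the upper boundary (n = 1.568 to n = 1.325) the reflected ray undergoes no phase shift.
Ray reflecting at the bottom interface goes from n = 1.325 toward n = 1.588: a half-wave phase shift.
The two reflections differ by half a wavelength.
With one net inversion, constructive interference in reflection requires 2 n t = (m + ½) λ.
Minimum at m = 0: t = λ / (4 n) = 460 / (4 × 1.325) = 86.8 nm.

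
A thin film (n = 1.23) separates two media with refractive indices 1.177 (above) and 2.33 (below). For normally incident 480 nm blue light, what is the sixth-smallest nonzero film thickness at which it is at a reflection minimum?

1073 nm

Ray reflecting at the top interface goes from n = 1.177 toward n = 1.23: a half-wave phase shift.
Ray reflecting at the bottom interface goes from n = 1.23 toward n = 2.33: a half-wave phase shift.
Zero or two π shifts → no net half-wave offset.
So the condition for destructive reflection is 2 n t = (m + ½) λ.
The sixth-smallest nonzero thickness corresponds to m = 5: t = (m + ½) λ / (2 n) = 5.50 × 480 / (2 × 1.23) = 1073 nm.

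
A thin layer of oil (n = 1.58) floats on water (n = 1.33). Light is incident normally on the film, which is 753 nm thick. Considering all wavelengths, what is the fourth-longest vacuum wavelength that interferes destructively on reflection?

At the upper boundary (n = 1.0 to n = 1.58) the reflected ray undergoes a half-wave phase shift.
At the lower boundary (n = 1.58 to n = 1.33) the reflected ray undergoes no phase shift.
The two reflections differ by half a wavelength.
So the condition for destructive reflection is 2 n t = m λ.
λ = 2 n t / m. The fourth-longest wavelength is m = 4: λ = 2 × 1.58 × 753 / 4.00 = 595 nm.

595 nm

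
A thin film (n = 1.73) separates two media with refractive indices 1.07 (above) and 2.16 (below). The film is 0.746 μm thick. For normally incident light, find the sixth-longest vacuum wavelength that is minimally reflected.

469 nm

Ray reflecting at the top interface goes from n = 1.07 toward n = 1.73: a half-wave phase shift.
At the lower boundary (n = 1.73 to n = 2.16) the reflected ray undergoes a half-wave phase shift.
Zero or two π shifts → no net half-wave offset.
For minimum reflection here: 2 n t = (m + ½) λ.
λ = 2 n t / (m + ½). The sixth-longest wavelength is m = 5: λ = 2 × 1.73 × 746 / 5.50 = 469 nm.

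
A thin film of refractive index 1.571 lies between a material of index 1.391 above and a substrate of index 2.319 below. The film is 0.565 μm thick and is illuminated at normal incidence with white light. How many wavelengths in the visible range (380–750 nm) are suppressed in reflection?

Ray reflecting at the top interface goes from n = 1.391 toward n = 1.571: a half-wave phase shift.
Ray reflecting at the bottom interface goes from n = 1.571 toward n = 2.319: a half-wave phase shift.
The two reflections carry the same phase change, so no net offset.
So the condition for destructive reflection is 2 n t = (m + ½) λ.
λ = 2 n t / (m + ½) = 1775 / (m + ½) nm.
m=1: 1183 nm (IR); m=2: 710 nm (visible); m=3: 507 nm (visible); m=4: 394 nm (visible); m=5: 323 nm (UV).

3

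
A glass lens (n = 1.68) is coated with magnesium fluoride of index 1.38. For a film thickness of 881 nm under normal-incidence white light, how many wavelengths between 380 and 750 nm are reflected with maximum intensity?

At the upper boundary (n = 1.0 to n = 1.38) the reflected ray undergoes a half-wave phase shift.
Ray reflecting at the bottom interface goes from n = 1.38 toward n = 1.68: a half-wave phase shift.
The two reflections carry the same phase change, so no net offset.
For maximum reflection here: 2 n t = m λ.
λ = 2 n t / m = 2432 / m nm.
m=3: 811 nm (IR); m=4: 608 nm (visible); m=5: 486 nm (visible); m=6: 405 nm (visible); m=7: 347 nm (UV).

3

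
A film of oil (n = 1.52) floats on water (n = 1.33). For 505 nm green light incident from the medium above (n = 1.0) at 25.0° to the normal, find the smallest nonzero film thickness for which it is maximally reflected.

86.5 nm

Ray reflecting at the top interface goes from n = 1.0 toward n = 1.52: a half-wave phase shift.
At the lower boundary (n = 1.52 to n = 1.33) the reflected ray undergoes no phase shift.
The two reflections differ by half a wavelength.
With one net inversion, constructive interference in reflection requires 2 n t cos θ_r = (m + ½) λ.
Snell's law: 1.0 sin 25.0° = 1.52 sin θ_r → sin θ_r = 0.278, cos θ_r = 0.961.
Minimum at m = 0: t = λ / (4 n cos θ_r) = 505 / (4 × 1.52 × 0.961) = 86.5 nm.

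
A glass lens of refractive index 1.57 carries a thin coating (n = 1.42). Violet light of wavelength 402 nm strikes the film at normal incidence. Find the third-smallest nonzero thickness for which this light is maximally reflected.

At the upper boundary (n = 1.0 to n = 1.42) the reflected ray undergoes a half-wave phase shift.
Bottom surface (1.42 → 1.57): reflection off a higher-index medium gives a half-wave phase shift.
Zero or two π shifts → no net half-wave offset.
So the condition for constructive reflection is 2 n t = m λ.
The third-smallest nonzero thickness corresponds to m = 3: t = m λ / (2 n) = 3.00 × 402 / (2 × 1.42) = 425 nm.

425 nm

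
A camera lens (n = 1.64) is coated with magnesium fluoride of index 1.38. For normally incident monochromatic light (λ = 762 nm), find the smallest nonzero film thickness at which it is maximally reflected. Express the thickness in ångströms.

Ray reflecting at the top interface goes from n = 1.0 toward n = 1.38: a half-wave phase shift.
Ray reflecting at the bottom interface goes from n = 1.38 toward n = 1.64: a half-wave phase shift.
Zero or two π shifts → no net half-wave offset.
For maximum reflection here: 2 n t = m λ.
Minimum nonzero at m = 1: t = λ / (2 n) = 762 / (2 × 1.38) = 276 nm.

2761 Å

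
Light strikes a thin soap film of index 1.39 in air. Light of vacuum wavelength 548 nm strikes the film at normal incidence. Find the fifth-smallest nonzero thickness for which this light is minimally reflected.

986 nm

Ray reflecting at the top interface goes from n = 1.0 toward n = 1.39: a half-wave phase shift.
Ray reflecting at the bottom interface goes from n = 1.39 toward n = 1.0: no phase shift.
Exactly one π shift → a net half-wave offset.
So the condition for destructive reflection is 2 n t = m λ.
The fifth-smallest nonzero thickness corresponds to m = 5: t = m λ / (2 n) = 5.00 × 548 / (2 × 1.39) = 986 nm.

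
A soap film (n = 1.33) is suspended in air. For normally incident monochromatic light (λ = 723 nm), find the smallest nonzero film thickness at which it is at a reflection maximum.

Ray reflecting at the top interface goes from n = 1.0 toward n = 1.33: a half-wave phase shift.
Ray reflecting at the bottom interface goes from n = 1.33 toward n = 1.0: no phase shift.
Net: one phase inversion between the two reflected rays.
For bright reflection here: 2 n t = (m + ½) λ.
Minimum at m = 0: t = λ / (4 n) = 723 / (4 × 1.33) = 136 nm.

136 nm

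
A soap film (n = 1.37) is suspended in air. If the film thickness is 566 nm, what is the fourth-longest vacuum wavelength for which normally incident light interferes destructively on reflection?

388 nm

At the upper boundary (n = 1.0 to n = 1.37) the reflected ray undergoes a half-wave phase shift.
At the lower boundary (n = 1.37 to n = 1.0) the reflected ray undergoes no phase shift.
The two reflections differ by half a wavelength.
So the condition for destructive reflection is 2 n t = m λ.
λ = 2 n t / m. The fourth-longest wavelength is m = 4: λ = 2 × 1.37 × 566 / 4.00 = 388 nm.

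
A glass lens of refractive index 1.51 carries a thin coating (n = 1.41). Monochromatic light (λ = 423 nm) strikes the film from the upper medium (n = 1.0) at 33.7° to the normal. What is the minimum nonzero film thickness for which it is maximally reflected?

Top surface (1.0 → 1.41): reflection off a higher-index medium gives a half-wave phase shift.
Bottom surface (1.41 → 1.51): reflection off a higher-index medium gives a half-wave phase shift.
Zero or two π shifts → no net half-wave offset.
With no net inversion, constructive interference in reflection requires 2 n t cos θ_r = m λ.
Snell's law: 1.0 sin 33.7° = 1.41 sin θ_r → sin θ_r = 0.394, cos θ_r = 0.919.
Minimum nonzero at m = 1: t = λ / (2 n cos θ_r) = 423 / (2 × 1.41 × 0.919) = 163 nm.

163 nm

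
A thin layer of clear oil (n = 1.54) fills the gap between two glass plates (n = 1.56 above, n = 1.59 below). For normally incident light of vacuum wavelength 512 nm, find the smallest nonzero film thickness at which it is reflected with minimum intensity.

Ray reflecting at the top interface goes from n = 1.56 toward n = 1.54: no phase shift.
Bottom surface (1.54 → 1.59): reflection off a higher-index medium gives a half-wave phase shift.
Net: one phase inversion between the two reflected rays.
So the condition for destructive reflection is 2 n t = m λ.
Minimum nonzero at m = 1: t = λ / (2 n) = 512 / (2 × 1.54) = 166 nm.

166 nm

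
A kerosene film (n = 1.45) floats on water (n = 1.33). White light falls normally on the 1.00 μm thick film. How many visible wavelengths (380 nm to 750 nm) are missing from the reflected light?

4

Ray reflecting at the top interface goes from n = 1.0 toward n = 1.45: a half-wave phase shift.
Ray reflecting at the bottom interface goes from n = 1.45 toward n = 1.33: no phase shift.
Exactly one π shift → a net half-wave offset.
With one net inversion, destructive interference in reflection requires 2 n t = m λ.
λ = 2 n t / m = 2900 / m nm.
m=3: 967 nm (IR); m=4: 725 nm (visible); m=5: 580 nm (visible); m=6: 483 nm (visible); m=7: 414 nm (visible); m=8: 363 nm (UV).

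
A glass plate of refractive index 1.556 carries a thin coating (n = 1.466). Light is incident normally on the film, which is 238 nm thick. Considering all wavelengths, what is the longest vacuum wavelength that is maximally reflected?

Ray reflecting at the top interface goes from n = 1.0 toward n = 1.466: a half-wave phase shift.
At the lower boundary (n = 1.466 to n = 1.556) the reflected ray undergoes a half-wave phase shift.
The two reflections carry the same phase change, so no net offset.
So the condition for constructive reflection is 2 n t = m λ.
λ = 2 n t / m. The longest wavelength is m = 1: λ = 2 × 1.466 × 238 / 1.00 = 698 nm.

698 nm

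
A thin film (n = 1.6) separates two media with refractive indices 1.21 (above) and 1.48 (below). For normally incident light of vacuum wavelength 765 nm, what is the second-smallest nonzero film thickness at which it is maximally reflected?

Top surface (1.21 → 1.6): reflection off a higher-index medium gives a half-wave phase shift.
Bottom surface (1.6 → 1.48): reflection off a lower-index medium gives no phase shift.
The two reflections differ by half a wavelength.
So the condition for constructive reflection is 2 n t = (m + ½) λ.
The second-smallest nonzero thickness corresponds to m = 1: t = (m + ½) λ / (2 n) = 1.50 × 765 / (2 × 1.6) = 359 nm.

359 nm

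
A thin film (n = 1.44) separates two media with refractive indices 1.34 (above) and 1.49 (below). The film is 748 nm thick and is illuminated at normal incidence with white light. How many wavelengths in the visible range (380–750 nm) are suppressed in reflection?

3

At the upper boundary (n = 1.34 to n = 1.44) the reflected ray undergoes a half-wave phase shift.
Ray reflecting at the bottom interface goes from n = 1.44 toward n = 1.49: a half-wave phase shift.
The two reflections carry the same phase change, so no net offset.
So the condition for destructive reflection is 2 n t = (m + ½) λ.
λ = 2 n t / (m + ½) = 2154 / (m + ½) nm.
m=2: 862 nm (IR); m=3: 615 nm (visible); m=4: 479 nm (visible); m=5: 392 nm (visible); m=6: 331 nm (UV).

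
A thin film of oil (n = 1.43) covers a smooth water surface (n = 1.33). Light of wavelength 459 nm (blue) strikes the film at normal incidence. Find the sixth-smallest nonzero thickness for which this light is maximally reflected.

883 nm

At the upper boundary (n = 1.0 to n = 1.43) the reflected ray undergoes a half-wave phase shift.
At the lower boundary (n = 1.43 to n = 1.33) the reflected ray undergoes no phase shift.
Net: one phase inversion between the two reflected rays.
So the condition for constructive reflection is 2 n t = (m + ½) λ.
The sixth-smallest nonzero thickness corresponds to m = 5: t = (m + ½) λ / (2 n) = 5.50 × 459 / (2 × 1.43) = 883 nm.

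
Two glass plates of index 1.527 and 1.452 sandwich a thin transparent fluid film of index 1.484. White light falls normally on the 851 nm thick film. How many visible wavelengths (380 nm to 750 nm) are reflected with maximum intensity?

3

Ray reflecting at the top interface goes from n = 1.527 toward n = 1.484: no phase shift.
At the lower boundary (n = 1.484 to n = 1.452) the reflected ray undergoes no phase shift.
The two reflections carry the same phase change, so no net offset.
So the condition for constructive reflection is 2 n t = m λ.
λ = 2 n t / m = 2526 / m nm.
m=3: 842 nm (IR); m=4: 631 nm (visible); m=5: 505 nm (visible); m=6: 421 nm (visible); m=7: 361 nm (UV).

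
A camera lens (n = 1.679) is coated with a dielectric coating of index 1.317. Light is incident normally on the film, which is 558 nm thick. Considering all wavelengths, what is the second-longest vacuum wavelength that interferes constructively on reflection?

735 nm

At the upper boundary (n = 1.0 to n = 1.317) the reflected ray undergoes a half-wave phase shift.
Ray reflecting at the bottom interface goes from n = 1.317 toward n = 1.679: a half-wave phase shift.
The two reflections carry the same phase change, so no net offset.
With no net inversion, constructive interference in reflection requires 2 n t = m λ.
λ = 2 n t / m. The second-longest wavelength is m = 2: λ = 2 × 1.317 × 558 / 2.00 = 735 nm.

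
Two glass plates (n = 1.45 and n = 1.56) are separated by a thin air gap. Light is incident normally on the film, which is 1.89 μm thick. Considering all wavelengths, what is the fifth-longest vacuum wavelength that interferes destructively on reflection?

At the upper boundary (n = 1.45 to n = 1.0) the reflected ray undergoes no phase shift.
Bottom surface (1.0 → 1.56): reflection off a higher-index medium gives a half-wave phase shift.
The two reflections differ by half a wavelength.
With one net inversion, destructive interference in reflection requires 2 n t = m λ.
λ = 2 n t / m. The fifth-longest wavelength is m = 5: λ = 2 × 1.0 × 1890 / 5.00 = 756 nm.

756 nm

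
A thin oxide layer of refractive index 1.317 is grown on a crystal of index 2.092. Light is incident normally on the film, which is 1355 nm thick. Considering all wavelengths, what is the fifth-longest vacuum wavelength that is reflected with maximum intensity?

Ray reflecting at the top interface goes from n = 1.0 toward n = 1.317: a half-wave phase shift.
At the lower boundary (n = 1.317 to n = 2.092) the reflected ray undergoes a half-wave phase shift.
The two reflections carry the same phase change, so no net offset.
For bright reflection here: 2 n t = m λ.
λ = 2 n t / m. The fifth-longest wavelength is m = 5: λ = 2 × 1.317 × 1355 / 5.00 = 714 nm.

714 nm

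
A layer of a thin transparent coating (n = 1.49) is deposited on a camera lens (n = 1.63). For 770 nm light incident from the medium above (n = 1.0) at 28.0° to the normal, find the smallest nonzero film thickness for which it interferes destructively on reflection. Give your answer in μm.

0.136 μm

Top surface (1.0 → 1.49): reflection off a higher-index medium gives a half-wave phase shift.
Bottom surface (1.49 → 1.63): reflection off a higher-index medium gives a half-wave phase shift.
Net: no relative phase inversion (both shifts match).
So the condition for destructive reflection is 2 n t cos θ_r = (m + ½) λ.
Snell's law: 1.0 sin 28.0° = 1.49 sin θ_r → sin θ_r = 0.315, cos θ_r = 0.949.
Minimum at m = 0: t = λ / (4 n cos θ_r) = 770 / (4 × 1.49 × 0.949) = 136 nm.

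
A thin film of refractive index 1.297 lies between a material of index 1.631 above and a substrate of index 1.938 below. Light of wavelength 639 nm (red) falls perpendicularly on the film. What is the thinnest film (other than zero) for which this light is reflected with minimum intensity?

Ray reflecting at the top interface goes from n = 1.631 toward n = 1.297: no phase shift.
At the lower boundary (n = 1.297 to n = 1.938) the reflected ray undergoes a half-wave phase shift.
The two reflections differ by half a wavelength.
So the condition for destructive reflection is 2 n t = m λ.
Minimum nonzero at m = 1: t = λ / (2 n) = 639 / (2 × 1.297) = 246 nm.

246 nm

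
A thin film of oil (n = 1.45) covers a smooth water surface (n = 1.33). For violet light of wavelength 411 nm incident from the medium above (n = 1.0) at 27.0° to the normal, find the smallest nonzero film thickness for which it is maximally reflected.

74.6 nm

Ray reflecting at the top interface goes from n = 1.0 toward n = 1.45: a half-wave phase shift.
Bottom surface (1.45 → 1.33): reflection off a lower-index medium gives no phase shift.
Exactly one π shift → a net half-wave offset.
For strong reflection here: 2 n t cos θ_r = (m + ½) λ.
Snell's law: 1.0 sin 27.0° = 1.45 sin θ_r → sin θ_r = 0.313, cos θ_r = 0.950.
Minimum at m = 0: t = λ / (4 n cos θ_r) = 411 / (4 × 1.45 × 0.950) = 74.6 nm.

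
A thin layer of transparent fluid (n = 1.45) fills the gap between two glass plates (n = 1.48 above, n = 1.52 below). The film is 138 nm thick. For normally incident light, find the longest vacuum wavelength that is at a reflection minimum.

400 nm

At the upper boundary (n = 1.48 to n = 1.45) the reflected ray undergoes no phase shift.
Bottom surface (1.45 → 1.52): reflection off a higher-index medium gives a half-wave phase shift.
Exactly one π shift → a net half-wave offset.
So the condition for destructive reflection is 2 n t = m λ.
λ = 2 n t / m. The longest wavelength is m = 1: λ = 2 × 1.45 × 138 / 1.00 = 400 nm.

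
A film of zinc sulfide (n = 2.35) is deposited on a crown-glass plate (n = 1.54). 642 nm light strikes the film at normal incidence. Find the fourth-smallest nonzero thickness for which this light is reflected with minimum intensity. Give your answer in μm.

0.546 μm

Top surface (1.0 → 2.35): reflection off a higher-index medium gives a half-wave phase shift.
Bottom surface (2.35 → 1.54): reflection off a lower-index medium gives no phase shift.
Exactly one π shift → a net half-wave offset.
For weak reflection here: 2 n t = m λ.
The fourth-smallest nonzero thickness corresponds to m = 4: t = m λ / (2 n) = 4.00 × 642 / (2 × 2.35) = 546 nm.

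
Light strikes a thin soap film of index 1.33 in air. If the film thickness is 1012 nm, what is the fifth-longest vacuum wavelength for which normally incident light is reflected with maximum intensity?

598 nm

Top surface (1.0 → 1.33): reflection off a higher-index medium gives a half-wave phase shift.
Ray reflecting at the bottom interface goes from n = 1.33 toward n = 1.0: no phase shift.
Exactly one π shift → a net half-wave offset.
So the condition for constructive reflection is 2 n t = (m + ½) λ.
λ = 2 n t / (m + ½). The fifth-longest wavelength is m = 4: λ = 2 × 1.33 × 1012 / 4.50 = 598 nm.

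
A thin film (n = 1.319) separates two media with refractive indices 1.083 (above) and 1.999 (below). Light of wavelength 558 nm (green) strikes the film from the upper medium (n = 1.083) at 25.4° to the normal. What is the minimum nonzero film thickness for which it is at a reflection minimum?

113 nm

Top surface (1.083 → 1.319): reflection off a higher-index medium gives a half-wave phase shift.
Bottom surface (1.319 → 1.999): reflection off a higher-index medium gives a half-wave phase shift.
Zero or two π shifts → no net half-wave offset.
With no net inversion, destructive interference in reflection requires 2 n t cos θ_r = (m + ½) λ.
Snell's law: 1.083 sin 25.4° = 1.319 sin θ_r → sin θ_r = 0.352, cos θ_r = 0.936.
Minimum at m = 0: t = λ / (4 n cos θ_r) = 558 / (4 × 1.319 × 0.936) = 113 nm.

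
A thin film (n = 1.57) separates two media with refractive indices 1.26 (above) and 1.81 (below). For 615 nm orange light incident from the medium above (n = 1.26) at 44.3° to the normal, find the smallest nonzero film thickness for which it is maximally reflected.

237 nm

At the upper boundary (n = 1.26 to n = 1.57) the reflected ray undergoes a half-wave phase shift.
Ray reflecting at the bottom interface goes from n = 1.57 toward n = 1.81: a half-wave phase shift.
The two reflections carry the same phase change, so no net offset.
For bright reflection here: 2 n t cos θ_r = m λ.
Snell's law: 1.26 sin 44.3° = 1.57 sin θ_r → sin θ_r = 0.561, cos θ_r = 0.828.
Minimum nonzero at m = 1: t = λ / (2 n cos θ_r) = 615 / (2 × 1.57 × 0.828) = 237 nm.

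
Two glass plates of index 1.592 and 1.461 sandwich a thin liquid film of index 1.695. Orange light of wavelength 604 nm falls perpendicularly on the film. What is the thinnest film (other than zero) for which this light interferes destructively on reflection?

178 nm

Ray reflecting at the top interface goes from n = 1.592 toward n = 1.695: a half-wave phase shift.
Ray reflecting at the bottom interface goes from n = 1.695 toward n = 1.461: no phase shift.
Exactly one π shift → a net half-wave offset.
So the condition for destructive reflection is 2 n t = m λ.
Minimum nonzero at m = 1: t = λ / (2 n) = 604 / (2 × 1.695) = 178 nm.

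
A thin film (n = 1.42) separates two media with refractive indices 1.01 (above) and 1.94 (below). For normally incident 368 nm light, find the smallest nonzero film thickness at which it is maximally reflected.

Ray reflecting at the top interface goes from n = 1.01 toward n = 1.42: a half-wave phase shift.
Ray reflecting at the bottom interface goes from n = 1.42 toward n = 1.94: a half-wave phase shift.
Zero or two π shifts → no net half-wave offset.
For strong reflection here: 2 n t = m λ.
Minimum nonzero at m = 1: t = λ / (2 n) = 368 / (2 × 1.42) = 130 nm.

130 nm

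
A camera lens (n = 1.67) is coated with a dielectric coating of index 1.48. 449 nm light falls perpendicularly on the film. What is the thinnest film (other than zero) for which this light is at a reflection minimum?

Top surface (1.0 → 1.48): reflection off a higher-index medium gives a half-wave phase shift.
Bottom surface (1.48 → 1.67): reflection off a higher-index medium gives a half-wave phase shift.
Net: no relative phase inversion (both shifts match).
So the condition for destructive reflection is 2 n t = (m + ½) λ.
Minimum at m = 0: t = λ / (4 n) = 449 / (4 × 1.48) = 75.8 nm.

75.8 nm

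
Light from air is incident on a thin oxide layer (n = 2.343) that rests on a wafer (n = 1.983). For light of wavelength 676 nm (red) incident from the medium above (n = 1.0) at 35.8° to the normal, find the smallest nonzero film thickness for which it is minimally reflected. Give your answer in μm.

Ray reflecting at the top interface goes from n = 1.0 toward n = 2.343: a half-wave phase shift.
Bottom surface (2.343 → 1.983): reflection off a lower-index medium gives no phase shift.
Exactly one π shift → a net half-wave offset.
So the condition for destructive reflection is 2 n t cos θ_r = m λ.
Snell's law: 1.0 sin 35.8° = 2.343 sin θ_r → sin θ_r = 0.250, cos θ_r = 0.968.
Minimum nonzero at m = 1: t = λ / (2 n cos θ_r) = 676 / (2 × 2.343 × 0.968) = 149 nm.

0.149 μm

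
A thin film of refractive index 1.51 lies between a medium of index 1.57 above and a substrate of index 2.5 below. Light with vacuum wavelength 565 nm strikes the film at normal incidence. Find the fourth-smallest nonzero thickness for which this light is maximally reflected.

655 nm

Top surface (1.57 → 1.51): reflection off a lower-index medium gives no phase shift.
At the lower boundary (n = 1.51 to n = 2.5) the reflected ray undergoes a half-wave phase shift.
Exactly one π shift → a net half-wave offset.
For strong reflection here: 2 n t = (m + ½) λ.
The fourth-smallest nonzero thickness corresponds to m = 3: t = (m + ½) λ / (2 n) = 3.50 × 565 / (2 × 1.51) = 655 nm.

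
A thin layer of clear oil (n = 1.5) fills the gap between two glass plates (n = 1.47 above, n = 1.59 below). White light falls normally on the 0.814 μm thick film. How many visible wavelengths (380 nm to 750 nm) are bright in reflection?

3

At the upper boundary (n = 1.47 to n = 1.5) the reflected ray undergoes a half-wave phase shift.
Ray reflecting at the bottom interface goes from n = 1.5 toward n = 1.59: a half-wave phase shift.
The two reflections carry the same phase change, so no net offset.
For bright reflection here: 2 n t = m λ.
λ = 2 n t / m = 2442 / m nm.
m=3: 814 nm (IR); m=4: 611 nm (visible); m=5: 488 nm (visible); m=6: 407 nm (visible); m=7: 349 nm (UV).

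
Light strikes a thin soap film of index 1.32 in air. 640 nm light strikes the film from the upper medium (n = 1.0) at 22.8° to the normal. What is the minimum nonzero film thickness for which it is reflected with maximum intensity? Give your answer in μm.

Top surface (1.0 → 1.32): reflection off a higher-index medium gives a half-wave phase shift.
At the lower boundary (n = 1.32 to n = 1.0) the reflected ray undergoes no phase shift.
The two reflections differ by half a wavelength.
So the condition for constructive reflection is 2 n t cos θ_r = (m + ½) λ.
Snell's law: 1.0 sin 22.8° = 1.32 sin θ_r → sin θ_r = 0.294, cos θ_r = 0.956.
Minimum at m = 0: t = λ / (4 n cos θ_r) = 640 / (4 × 1.32 × 0.956) = 127 nm.

0.127 μm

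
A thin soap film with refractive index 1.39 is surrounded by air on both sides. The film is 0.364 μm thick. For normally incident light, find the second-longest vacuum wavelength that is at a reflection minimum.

506 nm

Ray reflecting at the top interface goes from n = 1.0 toward n = 1.39: a half-wave phase shift.
Ray reflecting at the bottom interface goes from n = 1.39 toward n = 1.0: no phase shift.
Net: one phase inversion between the two reflected rays.
So the condition for destructive reflection is 2 n t = m λ.
λ = 2 n t / m. The second-longest wavelength is m = 2: λ = 2 × 1.39 × 364 / 2.00 = 506 nm.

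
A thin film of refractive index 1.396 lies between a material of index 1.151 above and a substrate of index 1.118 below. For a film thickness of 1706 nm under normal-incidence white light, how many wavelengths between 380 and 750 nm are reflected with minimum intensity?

Ray reflecting at the top interface goes from n = 1.151 toward n = 1.396: a half-wave phase shift.
At the lower boundary (n = 1.396 to n = 1.118) the reflected ray undergoes no phase shift.
Exactly one π shift → a net half-wave offset.
For dark reflection here: 2 n t = m λ.
λ = 2 n t / m = 4763 / m nm.
m=6: 794 nm (IR); m=7: 680 nm (visible); m=8: 595 nm (visible); m=9: 529 nm (visible); m=10: 476 nm (visible); m=11: 433 nm (visible); m=12: 397 nm (visible); m=13: 366 nm (UV).

6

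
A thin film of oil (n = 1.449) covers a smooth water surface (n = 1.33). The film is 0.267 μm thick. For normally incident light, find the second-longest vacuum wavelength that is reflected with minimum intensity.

Top surface (1.0 → 1.449): reflection off a higher-index medium gives a half-wave phase shift.
Ray reflecting at the bottom interface goes from n = 1.449 toward n = 1.33: no phase shift.
Net: one phase inversion between the two reflected rays.
For weak reflection here: 2 n t = m λ.
λ = 2 n t / m. The second-longest wavelength is m = 2: λ = 2 × 1.449 × 267 / 2.00 = 387 nm.

387 nm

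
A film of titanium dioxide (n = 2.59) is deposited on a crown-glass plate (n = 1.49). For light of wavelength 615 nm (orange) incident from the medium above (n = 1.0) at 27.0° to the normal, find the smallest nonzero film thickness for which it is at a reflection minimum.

121 nm

Ray reflecting at the top interface goes from n = 1.0 toward n = 2.59: a half-wave phase shift.
Bottom surface (2.59 → 1.49): reflection off a lower-index medium gives no phase shift.
Exactly one π shift → a net half-wave offset.
For weak reflection here: 2 n t cos θ_r = m λ.
Snell's law: 1.0 sin 27.0° = 2.59 sin θ_r → sin θ_r = 0.175, cos θ_r = 0.985.
Minimum nonzero at m = 1: t = λ / (2 n cos θ_r) = 615 / (2 × 2.59 × 0.985) = 121 nm.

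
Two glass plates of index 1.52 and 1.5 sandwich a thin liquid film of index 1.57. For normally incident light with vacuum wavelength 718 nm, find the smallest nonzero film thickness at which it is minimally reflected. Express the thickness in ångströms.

At the upper boundary (n = 1.52 to n = 1.57) the reflected ray undergoes a half-wave phase shift.
Ray reflecting at the bottom interface goes from n = 1.57 toward n = 1.5: no phase shift.
Exactly one π shift → a net half-wave offset.
So the condition for destructive reflection is 2 n t = m λ.
Minimum nonzero at m = 1: t = λ / (2 n) = 718 / (2 × 1.57) = 229 nm.

2287 Å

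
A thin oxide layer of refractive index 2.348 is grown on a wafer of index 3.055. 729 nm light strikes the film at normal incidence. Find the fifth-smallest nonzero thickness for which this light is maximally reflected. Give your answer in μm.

At the upper boundary (n = 1.0 to n = 2.348) the reflected ray undergoes a half-wave phase shift.
Ray reflecting at the bottom interface goes from n = 2.348 toward n = 3.055: a half-wave phase shift.
The two reflections carry the same phase change, so no net offset.
So the condition for constructive reflection is 2 n t = m λ.
The fifth-smallest nonzero thickness corresponds to m = 5: t = m λ / (2 n) = 5.00 × 729 / (2 × 2.348) = 776 nm.

0.776 μm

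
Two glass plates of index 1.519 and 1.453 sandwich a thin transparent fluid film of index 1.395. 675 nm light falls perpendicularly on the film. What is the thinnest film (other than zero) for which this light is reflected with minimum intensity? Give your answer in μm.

0.242 μm

At the upper boundary (n = 1.519 to n = 1.395) the reflected ray undergoes no phase shift.
Bottom surface (1.395 → 1.453): reflection off a higher-index medium gives a half-wave phase shift.
The two reflections differ by half a wavelength.
So the condition for destructive reflection is 2 n t = m λ.
Minimum nonzero at m = 1: t = λ / (2 n) = 675 / (2 × 1.395) = 242 nm.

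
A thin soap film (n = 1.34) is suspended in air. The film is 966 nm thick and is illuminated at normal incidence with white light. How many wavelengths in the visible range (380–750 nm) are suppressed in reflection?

3

At the upper boundary (n = 1.0 to n = 1.34) the reflected ray undergoes a half-wave phase shift.
Bottom surface (1.34 → 1.0): reflection off a lower-index medium gives no phase shift.
The two reflections differ by half a wavelength.
So the condition for destructive reflection is 2 n t = m λ.
λ = 2 n t / m = 2589 / m nm.
m=3: 863 nm (IR); m=4: 647 nm (visible); m=5: 518 nm (visible); m=6: 431 nm (visible); m=7: 370 nm (UV).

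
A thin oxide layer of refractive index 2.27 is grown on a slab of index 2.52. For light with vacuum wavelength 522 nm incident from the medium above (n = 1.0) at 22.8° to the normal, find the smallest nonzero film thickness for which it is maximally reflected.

At the upper boundary (n = 1.0 to n = 2.27) the reflected ray undergoes a half-wave phase shift.
Ray reflecting at the bottom interface goes from n = 2.27 toward n = 2.52: a half-wave phase shift.
Zero or two π shifts → no net half-wave offset.
With no net inversion, constructive interference in reflection requires 2 n t cos θ_r = m λ.
Snell's law: 1.0 sin 22.8° = 2.27 sin θ_r → sin θ_r = 0.171, cos θ_r = 0.985.
Minimum nonzero at m = 1: t = λ / (2 n cos θ_r) = 522 / (2 × 2.27 × 0.985) = 117 nm.

117 nm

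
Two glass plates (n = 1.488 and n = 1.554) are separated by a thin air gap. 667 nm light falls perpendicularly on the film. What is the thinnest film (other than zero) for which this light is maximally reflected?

167 nm

Ray reflecting at the top interface goes from n = 1.488 toward n = 1.0: no phase shift.
Bottom surface (1.0 → 1.554): reflection off a higher-index medium gives a half-wave phase shift.
The two reflections differ by half a wavelength.
For bright reflection here: 2 n t = (m + ½) λ.
Minimum at m = 0: t = λ / (4 n) = 667 / (4 × 1.0) = 167 nm.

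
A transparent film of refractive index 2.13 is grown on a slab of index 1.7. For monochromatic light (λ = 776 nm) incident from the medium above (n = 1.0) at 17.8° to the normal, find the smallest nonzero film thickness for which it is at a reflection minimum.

Top surface (1.0 → 2.13): reflection off a higher-index medium gives a half-wave phase shift.
Bottom surface (2.13 → 1.7): reflection off a lower-index medium gives no phase shift.
Net: one phase inversion between the two reflected rays.
So the condition for destructive reflection is 2 n t cos θ_r = m λ.
Snell's law: 1.0 sin 17.8° = 2.13 sin θ_r → sin θ_r = 0.144, cos θ_r = 0.990.
Minimum nonzero at m = 1: t = λ / (2 n cos θ_r) = 776 / (2 × 2.13 × 0.990) = 184 nm.

184 nm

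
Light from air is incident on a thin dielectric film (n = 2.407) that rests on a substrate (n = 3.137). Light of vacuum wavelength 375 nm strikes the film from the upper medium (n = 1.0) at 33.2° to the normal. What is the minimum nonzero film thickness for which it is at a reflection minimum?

40.0 nm

At the upper boundary (n = 1.0 to n = 2.407) the reflected ray undergoes a half-wave phase shift.
At the lower boundary (n = 2.407 to n = 3.137) the reflected ray undergoes a half-wave phase shift.
Net: no relative phase inversion (both shifts match).
For dark reflection here: 2 n t cos θ_r = (m + ½) λ.
Snell's law: 1.0 sin 33.2° = 2.407 sin θ_r → sin θ_r = 0.227, cos θ_r = 0.974.
Minimum at m = 0: t = λ / (4 n cos θ_r) = 375 / (4 × 2.407 × 0.974) = 40.0 nm.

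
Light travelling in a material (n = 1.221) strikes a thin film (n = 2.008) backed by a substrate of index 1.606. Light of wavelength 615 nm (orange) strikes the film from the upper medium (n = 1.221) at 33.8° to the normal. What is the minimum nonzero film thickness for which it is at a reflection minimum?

At the upper boundary (n = 1.221 to n = 2.008) the reflected ray undergoes a half-wave phase shift.
Ray reflecting at the bottom interface goes from n = 2.008 toward n = 1.606: no phase shift.
The two reflections differ by half a wavelength.
So the condition for destructive reflection is 2 n t cos θ_r = m λ.
Snell's law: 1.221 sin 33.8° = 2.008 sin θ_r → sin θ_r = 0.338, cos θ_r = 0.941.
Minimum nonzero at m = 1: t = λ / (2 n cos θ_r) = 615 / (2 × 2.008 × 0.941) = 163 nm.

163 nm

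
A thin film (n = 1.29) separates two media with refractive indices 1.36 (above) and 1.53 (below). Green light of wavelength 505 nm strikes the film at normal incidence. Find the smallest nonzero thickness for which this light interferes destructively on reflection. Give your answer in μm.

Ray reflecting at the top interface goes from n = 1.36 toward n = 1.29: no phase shift.
Bottom surface (1.29 → 1.53): reflection off a higher-index medium gives a half-wave phase shift.
Exactly one π shift → a net half-wave offset.
So the condition for destructive reflection is 2 n t = m λ.
The smallest nonzero thickness corresponds to m = 1: t = m λ / (2 n) = 1.00 × 505 / (2 × 1.29) = 196 nm.

0.196 μm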